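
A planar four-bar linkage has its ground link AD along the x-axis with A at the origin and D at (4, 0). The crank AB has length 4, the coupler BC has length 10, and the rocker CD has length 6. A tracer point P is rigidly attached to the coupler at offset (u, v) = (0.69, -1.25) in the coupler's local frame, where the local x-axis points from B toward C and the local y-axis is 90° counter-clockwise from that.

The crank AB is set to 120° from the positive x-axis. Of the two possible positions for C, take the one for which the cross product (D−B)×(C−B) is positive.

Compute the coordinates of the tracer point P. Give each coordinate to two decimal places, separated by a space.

A=(0,0), D=(4.00,0)
B = A + 4.00·(cos120°, sin120°) = (-2.0000, 3.4641)
|BD| = 6.9282
circle(B,10.00) ∩ circle(D,6.00): a=8.0829, h=5.8878
  candidates: C₊=(7.9439,4.5217) cross=40.792; C₋=(2.0561,-5.6764) cross=-40.792
  mode + wants cross > 0 → take C=(7.9439,4.5217) (cross=40.792)
ex = (C−B)/|BC| = (0.9944,0.1058); ey = (-0.1058,0.9944)
P = B + 0.69·ex + -1.25·ey = (-1.1817,2.2941)

-1.18 2.29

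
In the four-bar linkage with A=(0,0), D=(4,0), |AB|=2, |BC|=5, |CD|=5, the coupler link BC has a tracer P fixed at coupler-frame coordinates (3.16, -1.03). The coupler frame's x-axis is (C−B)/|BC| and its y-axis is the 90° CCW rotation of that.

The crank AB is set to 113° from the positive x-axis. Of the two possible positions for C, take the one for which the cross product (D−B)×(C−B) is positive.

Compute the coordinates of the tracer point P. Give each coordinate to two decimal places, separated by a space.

A=(0,0), D=(4.00,0)
B = A + 2.00·(cos113°, sin113°) = (-0.7815, 1.8410)
|BD| = 5.1236
circle(B,5.00) ∩ circle(D,5.00): a=2.5618, h=4.2938
  candidates: C₊=(3.1521,4.9276) cross=22.000; C₋=(0.0664,-3.0866) cross=-22.000
  mode + wants cross > 0 → take C=(3.1521,4.9276) (cross=22.000)
ex = (C−B)/|BC| = (0.7867,0.6173); ey = (-0.6173,0.7867)
P = B + 3.16·ex + -1.03·ey = (2.3404,2.9814)

2.34 2.98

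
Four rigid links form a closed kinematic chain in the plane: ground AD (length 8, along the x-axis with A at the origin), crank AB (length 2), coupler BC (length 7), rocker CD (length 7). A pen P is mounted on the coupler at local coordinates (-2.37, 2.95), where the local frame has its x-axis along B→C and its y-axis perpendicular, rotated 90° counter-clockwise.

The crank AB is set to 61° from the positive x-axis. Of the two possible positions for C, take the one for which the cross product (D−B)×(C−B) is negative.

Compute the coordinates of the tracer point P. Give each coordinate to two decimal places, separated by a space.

A=(0,0), D=(8.00,0)
B = A + 2.00·(cos61°, sin61°) = (0.9696, 1.7492)
|BD| = 7.2447
circle(B,7.00) ∩ circle(D,7.00): a=3.6224, h=5.9899
  candidates: C₊=(5.9311,6.6873) cross=43.395; C₋=(3.0386,-4.9380) cross=-43.395
  mode - wants cross < 0 → take C=(3.0386,-4.9380) (cross=-43.395)
ex = (C−B)/|BC| = (0.2956,-0.9553); ey = (0.9553,0.2956)
P = B + -2.37·ex + 2.95·ey = (3.0873,4.8853)

3.09 4.89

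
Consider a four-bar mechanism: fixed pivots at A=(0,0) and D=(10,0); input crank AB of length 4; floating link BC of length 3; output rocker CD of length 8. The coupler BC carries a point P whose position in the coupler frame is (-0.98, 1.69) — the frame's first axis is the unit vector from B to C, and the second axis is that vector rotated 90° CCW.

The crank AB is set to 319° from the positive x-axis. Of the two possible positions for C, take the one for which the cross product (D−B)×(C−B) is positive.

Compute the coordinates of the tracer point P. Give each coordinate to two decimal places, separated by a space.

A=(0,0), D=(10.00,0)
B = A + 4.00·(cos319°, sin319°) = (3.0188, -2.6242)
|BD| = 7.4581
circle(B,3.00) ∩ circle(D,8.00): a=0.0418, h=2.9997
  candidates: C₊=(2.0025,0.1983) cross=22.372; C₋=(4.1134,-5.4174) cross=-22.372
  mode + wants cross > 0 → take C=(2.0025,0.1983) (cross=22.372)
ex = (C−B)/|BC| = (-0.3388,0.9409); ey = (-0.9409,-0.3388)
P = B + -0.98·ex + 1.69·ey = (1.7608,-4.1188)

1.76 -4.12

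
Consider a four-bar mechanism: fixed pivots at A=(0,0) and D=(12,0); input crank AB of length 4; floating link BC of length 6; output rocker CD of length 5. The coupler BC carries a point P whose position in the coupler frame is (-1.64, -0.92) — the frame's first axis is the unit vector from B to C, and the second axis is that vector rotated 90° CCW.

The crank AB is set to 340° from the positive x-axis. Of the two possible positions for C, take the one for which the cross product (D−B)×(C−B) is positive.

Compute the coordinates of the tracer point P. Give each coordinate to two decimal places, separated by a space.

3.27 -3.18

A=(0,0), D=(12.00,0)
B = A + 4.00·(cos340°, sin340°) = (3.7588, -1.3681)
|BD| = 8.3540
circle(B,6.00) ∩ circle(D,5.00): a=4.8354, h=3.5523
  candidates: C₊=(7.9471,2.9282) cross=29.676; C₋=(9.1106,-4.0806) cross=-29.676
  mode + wants cross > 0 → take C=(7.9471,2.9282) (cross=29.676)
ex = (C−B)/|BC| = (0.6981,0.7160); ey = (-0.7160,0.6981)
P = B + -1.64·ex + -0.92·ey = (3.2727,-3.1846)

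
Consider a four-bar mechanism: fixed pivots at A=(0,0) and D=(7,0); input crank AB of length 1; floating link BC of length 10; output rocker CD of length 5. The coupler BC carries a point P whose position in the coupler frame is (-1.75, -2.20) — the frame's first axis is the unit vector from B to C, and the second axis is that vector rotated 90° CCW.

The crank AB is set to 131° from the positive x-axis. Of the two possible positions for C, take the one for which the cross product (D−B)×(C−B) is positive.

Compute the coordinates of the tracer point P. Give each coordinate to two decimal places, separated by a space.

A=(0,0), D=(7.00,0)
B = A + 1.00·(cos131°, sin131°) = (-0.6561, 0.7547)
|BD| = 7.6932
circle(B,10.00) ∩ circle(D,5.00): a=8.7210, h=4.8932
  candidates: C₊=(8.5029,4.7688) cross=37.644; C₋=(7.5429,-4.9704) cross=-37.644
  mode + wants cross > 0 → take C=(8.5029,4.7688) (cross=37.644)
ex = (C−B)/|BC| = (0.9159,0.4014); ey = (-0.4014,0.9159)
P = B + -1.75·ex + -2.20·ey = (-1.3758,-1.9627)

-1.38 -1.96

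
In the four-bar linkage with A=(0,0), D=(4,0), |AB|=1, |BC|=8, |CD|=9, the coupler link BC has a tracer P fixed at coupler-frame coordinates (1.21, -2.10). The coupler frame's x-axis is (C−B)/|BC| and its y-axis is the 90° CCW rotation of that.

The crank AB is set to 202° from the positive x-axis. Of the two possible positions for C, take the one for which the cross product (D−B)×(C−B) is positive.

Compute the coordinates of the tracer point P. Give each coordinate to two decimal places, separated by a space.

1.19 0.80

A=(0,0), D=(4.00,0)
B = A + 1.00·(cos202°, sin202°) = (-0.9272, -0.3746)
|BD| = 4.9414
circle(B,8.00) ∩ circle(D,9.00): a=0.7505, h=7.9647
  candidates: C₊=(-0.7826,7.6241) cross=39.357; C₋=(0.4250,-8.2595) cross=-39.357
  mode + wants cross > 0 → take C=(-0.7826,7.6241) (cross=39.357)
ex = (C−B)/|BC| = (0.0181,0.9998); ey = (-0.9998,0.0181)
P = B + 1.21·ex + -2.10·ey = (1.1943,0.7972)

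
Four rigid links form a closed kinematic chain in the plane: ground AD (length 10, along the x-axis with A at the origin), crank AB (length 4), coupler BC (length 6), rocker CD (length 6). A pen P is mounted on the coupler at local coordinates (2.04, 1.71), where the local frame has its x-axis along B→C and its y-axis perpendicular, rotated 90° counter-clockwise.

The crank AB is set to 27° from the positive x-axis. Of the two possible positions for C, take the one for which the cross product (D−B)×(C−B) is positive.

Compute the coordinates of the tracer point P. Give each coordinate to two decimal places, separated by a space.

A=(0,0), D=(10.00,0)
B = A + 4.00·(cos27°, sin27°) = (3.5640, 1.8160)
|BD| = 6.6873
circle(B,6.00) ∩ circle(D,6.00): a=3.3436, h=4.9820
  candidates: C₊=(8.1349,5.7028) cross=33.316; C₋=(5.4291,-3.8868) cross=-33.316
  mode + wants cross > 0 → take C=(8.1349,5.7028) (cross=33.316)
ex = (C−B)/|BC| = (0.7618,0.6478); ey = (-0.6478,0.7618)
P = B + 2.04·ex + 1.71·ey = (4.0104,4.4402)

4.01 4.44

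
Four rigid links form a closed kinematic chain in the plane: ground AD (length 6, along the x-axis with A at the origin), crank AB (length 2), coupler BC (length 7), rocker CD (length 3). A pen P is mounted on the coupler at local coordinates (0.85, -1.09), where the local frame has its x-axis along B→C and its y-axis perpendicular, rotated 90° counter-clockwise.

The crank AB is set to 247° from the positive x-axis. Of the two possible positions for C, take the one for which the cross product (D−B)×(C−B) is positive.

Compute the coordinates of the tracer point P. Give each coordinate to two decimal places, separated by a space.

A=(0,0), D=(6.00,0)
B = A + 2.00·(cos247°, sin247°) = (-0.7815, -1.8410)
|BD| = 7.0269
circle(B,7.00) ∩ circle(D,3.00): a=6.3597, h=2.9249
  candidates: C₊=(4.5898,2.6479) cross=20.553; C₋=(6.1223,-2.9975) cross=-20.553
  mode + wants cross > 0 → take C=(4.5898,2.6479) (cross=20.553)
ex = (C−B)/|BC| = (0.7673,0.6413); ey = (-0.6413,0.7673)
P = B + 0.85·ex + -1.09·ey = (0.5697,-2.1323)

0.57 -2.13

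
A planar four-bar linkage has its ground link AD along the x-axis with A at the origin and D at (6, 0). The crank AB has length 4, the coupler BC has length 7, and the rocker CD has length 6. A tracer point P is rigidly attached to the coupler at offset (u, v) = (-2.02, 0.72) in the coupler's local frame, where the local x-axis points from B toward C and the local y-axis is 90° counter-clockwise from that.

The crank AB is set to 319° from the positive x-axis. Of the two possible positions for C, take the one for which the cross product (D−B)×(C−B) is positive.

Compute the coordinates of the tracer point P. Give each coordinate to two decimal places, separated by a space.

2.67 -4.74

A=(0,0), D=(6.00,0)
B = A + 4.00·(cos319°, sin319°) = (3.0188, -2.6242)
|BD| = 3.9716
circle(B,7.00) ∩ circle(D,6.00): a=3.6224, h=5.9898
  candidates: C₊=(1.7801,4.2653) cross=23.789; C₋=(9.6956,-4.7268) cross=-23.789
  mode + wants cross > 0 → take C=(1.7801,4.2653) (cross=23.789)
ex = (C−B)/|BC| = (-0.1770,0.9842); ey = (-0.9842,-0.1770)
P = B + -2.02·ex + 0.72·ey = (2.6677,-4.7398)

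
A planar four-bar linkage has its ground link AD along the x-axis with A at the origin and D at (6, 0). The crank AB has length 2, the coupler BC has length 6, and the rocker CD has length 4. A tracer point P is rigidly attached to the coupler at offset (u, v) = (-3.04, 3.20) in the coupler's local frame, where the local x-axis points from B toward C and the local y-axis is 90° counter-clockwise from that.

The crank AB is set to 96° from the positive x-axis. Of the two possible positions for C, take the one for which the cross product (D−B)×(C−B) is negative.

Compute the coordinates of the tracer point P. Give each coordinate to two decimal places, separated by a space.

0.65 6.32

A=(0,0), D=(6.00,0)
B = A + 2.00·(cos96°, sin96°) = (-0.2091, 1.9890)
|BD| = 6.5199
circle(B,6.00) ∩ circle(D,4.00): a=4.7937, h=3.6084
  candidates: C₊=(5.4569,3.9630) cross=23.526; C₋=(3.2553,-2.9098) cross=-23.526
  mode - wants cross < 0 → take C=(3.2553,-2.9098) (cross=-23.526)
ex = (C−B)/|BC| = (0.5774,-0.8165); ey = (0.8165,0.5774)
P = B + -3.04·ex + 3.20·ey = (0.6484,6.3188)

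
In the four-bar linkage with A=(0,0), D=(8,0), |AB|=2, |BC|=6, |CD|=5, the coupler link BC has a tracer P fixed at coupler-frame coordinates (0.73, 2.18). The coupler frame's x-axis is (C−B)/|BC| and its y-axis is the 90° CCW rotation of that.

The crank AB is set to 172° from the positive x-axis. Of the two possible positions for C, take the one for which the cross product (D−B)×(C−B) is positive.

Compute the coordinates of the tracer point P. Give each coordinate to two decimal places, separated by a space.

A=(0,0), D=(8.00,0)
B = A + 2.00·(cos172°, sin172°) = (-1.9805, 0.2783)
|BD| = 9.9844
circle(B,6.00) ∩ circle(D,5.00): a=5.5431, h=2.2966
  candidates: C₊=(3.6244,2.4195) cross=22.930; C₋=(3.4964,-2.1719) cross=-22.930
  mode + wants cross > 0 → take C=(3.6244,2.4195) (cross=22.930)
ex = (C−B)/|BC| = (0.9342,0.3569); ey = (-0.3569,0.9342)
P = B + 0.73·ex + 2.18·ey = (-2.0766,2.5753)

-2.08 2.58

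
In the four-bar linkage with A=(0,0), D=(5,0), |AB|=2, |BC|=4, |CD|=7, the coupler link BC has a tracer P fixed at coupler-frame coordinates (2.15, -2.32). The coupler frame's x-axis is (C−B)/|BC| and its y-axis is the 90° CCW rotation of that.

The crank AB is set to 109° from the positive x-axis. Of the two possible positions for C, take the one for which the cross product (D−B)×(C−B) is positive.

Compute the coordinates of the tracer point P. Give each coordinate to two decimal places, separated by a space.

2.30 3.04

A=(0,0), D=(5.00,0)
B = A + 2.00·(cos109°, sin109°) = (-0.6511, 1.8910)
|BD| = 5.9591
circle(B,4.00) ∩ circle(D,7.00): a=0.2107, h=3.9944
  candidates: C₊=(0.8163,5.6122) cross=23.803; C₋=(-1.7189,-1.9638) cross=-23.803
  mode + wants cross > 0 → take C=(0.8163,5.6122) (cross=23.803)
ex = (C−B)/|BC| = (0.3668,0.9303); ey = (-0.9303,0.3668)
P = B + 2.15·ex + -2.32·ey = (2.2958,3.0400)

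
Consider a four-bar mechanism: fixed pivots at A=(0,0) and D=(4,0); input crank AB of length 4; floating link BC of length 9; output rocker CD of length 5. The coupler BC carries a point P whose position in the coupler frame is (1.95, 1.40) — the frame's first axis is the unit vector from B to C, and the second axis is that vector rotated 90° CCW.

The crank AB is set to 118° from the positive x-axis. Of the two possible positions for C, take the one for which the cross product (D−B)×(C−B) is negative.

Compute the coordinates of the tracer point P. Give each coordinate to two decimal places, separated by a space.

0.23 2.38

A=(0,0), D=(4.00,0)
B = A + 4.00·(cos118°, sin118°) = (-1.8779, 3.5318)
|BD| = 6.8573
circle(B,9.00) ∩ circle(D,5.00): a=7.5119, h=4.9570
  candidates: C₊=(7.1141,3.9118) cross=33.992; C₋=(2.0080,-4.5861) cross=-33.992
  mode - wants cross < 0 → take C=(2.0080,-4.5861) (cross=-33.992)
ex = (C−B)/|BC| = (0.4318,-0.9020); ey = (0.9020,0.4318)
P = B + 1.95·ex + 1.40·ey = (0.2268,2.3774)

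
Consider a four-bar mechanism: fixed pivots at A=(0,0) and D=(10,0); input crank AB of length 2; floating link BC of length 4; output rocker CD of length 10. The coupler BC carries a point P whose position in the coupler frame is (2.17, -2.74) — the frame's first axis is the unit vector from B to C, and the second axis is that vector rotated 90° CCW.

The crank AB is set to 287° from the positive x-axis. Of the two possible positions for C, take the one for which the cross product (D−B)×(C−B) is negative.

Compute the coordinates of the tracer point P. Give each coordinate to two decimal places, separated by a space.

-1.37 -4.81

A=(0,0), D=(10.00,0)
B = A + 2.00·(cos287°, sin287°) = (0.5847, -1.9126)
|BD| = 9.6076
circle(B,4.00) ∩ circle(D,10.00): a=0.4322, h=3.9766
  candidates: C₊=(0.2167,2.0704) cross=38.205; C₋=(1.7999,-5.7236) cross=-38.205
  mode - wants cross < 0 → take C=(1.7999,-5.7236) (cross=-38.205)
ex = (C−B)/|BC| = (0.3038,-0.9527); ey = (0.9527,0.3038)
P = B + 2.17·ex + -2.74·ey = (-1.3665,-4.8125)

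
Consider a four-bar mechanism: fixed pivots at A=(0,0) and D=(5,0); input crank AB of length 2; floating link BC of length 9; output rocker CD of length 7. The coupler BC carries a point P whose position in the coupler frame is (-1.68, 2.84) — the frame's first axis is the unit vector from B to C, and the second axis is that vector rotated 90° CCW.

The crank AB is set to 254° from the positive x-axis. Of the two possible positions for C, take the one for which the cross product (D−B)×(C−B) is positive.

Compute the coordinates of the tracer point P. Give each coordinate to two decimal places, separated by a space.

-3.79 -2.54

A=(0,0), D=(5.00,0)
B = A + 2.00·(cos254°, sin254°) = (-0.5513, -1.9225)
|BD| = 5.8748
circle(B,9.00) ∩ circle(D,7.00): a=5.6609, h=6.9967
  candidates: C₊=(2.5082,6.5415) cross=41.104; C₋=(7.0876,-6.6815) cross=-41.104
  mode + wants cross > 0 → take C=(2.5082,6.5415) (cross=41.104)
ex = (C−B)/|BC| = (0.3399,0.9404); ey = (-0.9404,0.3399)
P = B + -1.68·ex + 2.84·ey = (-3.7932,-2.5370)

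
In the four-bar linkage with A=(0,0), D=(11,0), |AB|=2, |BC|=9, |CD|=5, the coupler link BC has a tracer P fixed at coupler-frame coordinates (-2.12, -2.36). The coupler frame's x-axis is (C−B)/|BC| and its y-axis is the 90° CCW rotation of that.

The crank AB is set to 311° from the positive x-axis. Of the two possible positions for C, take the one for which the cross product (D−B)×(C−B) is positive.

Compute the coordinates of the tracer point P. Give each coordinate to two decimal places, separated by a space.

1.17 -4.68

A=(0,0), D=(11.00,0)
B = A + 2.00·(cos311°, sin311°) = (1.3121, -1.5094)
|BD| = 9.8048
circle(B,9.00) ∩ circle(D,5.00): a=7.7581, h=4.5619
  candidates: C₊=(8.2755,4.1925) cross=44.729; C₋=(9.6801,-4.8226) cross=-44.729
  mode + wants cross > 0 → take C=(8.2755,4.1925) (cross=44.729)
ex = (C−B)/|BC| = (0.7737,0.6335); ey = (-0.6335,0.7737)
P = B + -2.12·ex + -2.36·ey = (1.1670,-4.6785)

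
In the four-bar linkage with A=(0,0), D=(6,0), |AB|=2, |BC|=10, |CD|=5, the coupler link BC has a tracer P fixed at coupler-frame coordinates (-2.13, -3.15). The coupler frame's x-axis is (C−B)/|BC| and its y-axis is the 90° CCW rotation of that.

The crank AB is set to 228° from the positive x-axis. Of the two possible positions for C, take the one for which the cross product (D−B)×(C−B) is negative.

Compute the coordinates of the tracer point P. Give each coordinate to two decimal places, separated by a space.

-4.32 -3.85

A=(0,0), D=(6.00,0)
B = A + 2.00·(cos228°, sin228°) = (-1.3383, -1.4863)
|BD| = 7.4873
circle(B,10.00) ∩ circle(D,5.00): a=8.7521, h=4.8374
  candidates: C₊=(6.2794,4.9922) cross=36.219; C₋=(8.2000,-4.4900) cross=-36.219
  mode - wants cross < 0 → take C=(8.2000,-4.4900) (cross=-36.219)
ex = (C−B)/|BC| = (0.9538,-0.3004); ey = (0.3004,0.9538)
P = B + -2.13·ex + -3.15·ey = (-4.3161,-3.8510)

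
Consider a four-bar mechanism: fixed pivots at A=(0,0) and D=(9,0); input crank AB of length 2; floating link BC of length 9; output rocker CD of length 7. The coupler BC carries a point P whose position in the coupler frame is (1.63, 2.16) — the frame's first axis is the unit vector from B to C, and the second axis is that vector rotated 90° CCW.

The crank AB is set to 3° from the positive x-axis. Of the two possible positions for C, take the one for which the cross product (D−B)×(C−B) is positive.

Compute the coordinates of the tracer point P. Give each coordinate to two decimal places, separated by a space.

1.43 2.75

A=(0,0), D=(9.00,0)
B = A + 2.00·(cos3°, sin3°) = (1.9973, 0.1047)
|BD| = 7.0035
circle(B,9.00) ∩ circle(D,7.00): a=5.7863, h=6.8934
  candidates: C₊=(7.8860,6.9108) cross=48.278; C₋=(7.6799,-6.8744) cross=-48.278
  mode + wants cross > 0 → take C=(7.8860,6.9108) (cross=48.278)
ex = (C−B)/|BC| = (0.6543,0.7562); ey = (-0.7562,0.6543)
P = B + 1.63·ex + 2.16·ey = (1.4303,2.7506)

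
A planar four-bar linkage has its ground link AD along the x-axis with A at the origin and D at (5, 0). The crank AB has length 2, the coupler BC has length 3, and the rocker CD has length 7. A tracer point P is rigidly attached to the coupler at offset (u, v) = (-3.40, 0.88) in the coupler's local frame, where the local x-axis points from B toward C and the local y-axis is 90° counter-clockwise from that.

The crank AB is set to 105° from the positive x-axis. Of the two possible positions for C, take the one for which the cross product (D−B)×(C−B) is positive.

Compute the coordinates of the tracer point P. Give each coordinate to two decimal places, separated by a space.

-1.96 -1.27

A=(0,0), D=(5.00,0)
B = A + 2.00·(cos105°, sin105°) = (-0.5176, 1.9319)
|BD| = 5.8461
circle(B,3.00) ∩ circle(D,7.00): a=-0.4981, h=2.9584
  candidates: C₊=(-0.0101,4.8886) cross=17.295; C₋=(-1.9653,-0.6957) cross=-17.295
  mode + wants cross > 0 → take C=(-0.0101,4.8886) (cross=17.295)
ex = (C−B)/|BC| = (0.1692,0.9856); ey = (-0.9856,0.1692)
P = B + -3.40·ex + 0.88·ey = (-1.9601,-1.2703)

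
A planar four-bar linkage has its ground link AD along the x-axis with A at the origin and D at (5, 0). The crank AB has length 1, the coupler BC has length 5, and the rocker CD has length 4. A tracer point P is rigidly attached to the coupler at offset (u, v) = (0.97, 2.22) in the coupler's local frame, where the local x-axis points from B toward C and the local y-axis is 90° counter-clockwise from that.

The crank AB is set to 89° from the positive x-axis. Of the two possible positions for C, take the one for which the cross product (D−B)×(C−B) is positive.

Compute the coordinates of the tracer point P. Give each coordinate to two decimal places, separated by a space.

-0.48 3.37

A=(0,0), D=(5.00,0)
B = A + 1.00·(cos89°, sin89°) = (0.0175, 0.9998)
|BD| = 5.0819
circle(B,5.00) ∩ circle(D,4.00): a=3.4264, h=3.6414
  candidates: C₊=(4.0933,3.8959) cross=18.505; C₋=(2.6605,-3.2445) cross=-18.505
  mode + wants cross > 0 → take C=(4.0933,3.8959) (cross=18.505)
ex = (C−B)/|BC| = (0.8152,0.5792); ey = (-0.5792,0.8152)
P = B + 0.97·ex + 2.22·ey = (-0.4777,3.3714)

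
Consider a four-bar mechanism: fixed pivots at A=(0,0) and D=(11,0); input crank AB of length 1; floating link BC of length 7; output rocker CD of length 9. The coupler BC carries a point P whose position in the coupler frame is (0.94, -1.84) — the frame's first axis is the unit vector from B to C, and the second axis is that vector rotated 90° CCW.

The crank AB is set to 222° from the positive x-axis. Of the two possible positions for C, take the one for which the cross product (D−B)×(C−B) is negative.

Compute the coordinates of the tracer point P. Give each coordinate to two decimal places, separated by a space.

A=(0,0), D=(11.00,0)
B = A + 1.00·(cos222°, sin222°) = (-0.7431, -0.6691)
|BD| = 11.7622
circle(B,7.00) ∩ circle(D,9.00): a=4.5208, h=5.3444
  candidates: C₊=(3.4663,4.9238) cross=62.862; C₋=(4.0744,-5.7477) cross=-62.862
  mode - wants cross < 0 → take C=(4.0744,-5.7477) (cross=-62.862)
ex = (C−B)/|BC| = (0.6882,-0.7255); ey = (0.7255,0.6882)
P = B + 0.94·ex + -1.84·ey = (-1.4312,-2.6174)

-1.43 -2.62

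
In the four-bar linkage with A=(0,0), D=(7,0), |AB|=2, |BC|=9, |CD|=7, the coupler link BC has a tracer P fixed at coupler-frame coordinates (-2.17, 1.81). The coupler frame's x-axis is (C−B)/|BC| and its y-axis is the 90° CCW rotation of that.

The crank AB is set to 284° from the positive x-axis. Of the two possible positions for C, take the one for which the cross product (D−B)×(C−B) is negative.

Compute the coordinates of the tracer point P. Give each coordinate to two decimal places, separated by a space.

A=(0,0), D=(7.00,0)
B = A + 2.00·(cos284°, sin284°) = (0.4838, -1.9406)
|BD| = 6.7990
circle(B,9.00) ∩ circle(D,7.00): a=5.7528, h=6.9214
  candidates: C₊=(4.0218,6.3348) cross=47.058; C₋=(7.9728,-6.9321) cross=-47.058
  mode - wants cross < 0 → take C=(7.9728,-6.9321) (cross=-47.058)
ex = (C−B)/|BC| = (0.8321,-0.5546); ey = (0.5546,0.8321)
P = B + -2.17·ex + 1.81·ey = (-0.3180,0.7690)

-0.32 0.77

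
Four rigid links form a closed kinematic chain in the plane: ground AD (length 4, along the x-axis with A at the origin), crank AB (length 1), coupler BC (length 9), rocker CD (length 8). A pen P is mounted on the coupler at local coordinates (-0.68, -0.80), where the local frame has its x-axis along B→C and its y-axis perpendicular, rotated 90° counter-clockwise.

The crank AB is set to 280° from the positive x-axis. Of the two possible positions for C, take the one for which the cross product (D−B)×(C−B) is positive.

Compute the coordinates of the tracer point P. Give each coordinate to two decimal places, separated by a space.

0.80 -1.83

A=(0,0), D=(4.00,0)
B = A + 1.00·(cos280°, sin280°) = (0.1736, -0.9848)
|BD| = 3.9511
circle(B,9.00) ∩ circle(D,8.00): a=4.1269, h=7.9981
  candidates: C₊=(2.1767,7.7895) cross=31.601; C₋=(6.1638,-7.7018) cross=-31.601
  mode + wants cross > 0 → take C=(2.1767,7.7895) (cross=31.601)
ex = (C−B)/|BC| = (0.2226,0.9749); ey = (-0.9749,0.2226)
P = B + -0.68·ex + -0.80·ey = (0.8022,-1.8258)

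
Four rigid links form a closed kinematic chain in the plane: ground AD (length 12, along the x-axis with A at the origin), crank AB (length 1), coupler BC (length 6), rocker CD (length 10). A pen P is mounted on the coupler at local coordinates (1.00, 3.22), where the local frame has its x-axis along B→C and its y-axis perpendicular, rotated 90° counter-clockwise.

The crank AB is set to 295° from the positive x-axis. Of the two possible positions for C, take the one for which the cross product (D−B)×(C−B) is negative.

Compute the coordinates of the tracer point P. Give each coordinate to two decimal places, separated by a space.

A=(0,0), D=(12.00,0)
B = A + 1.00·(cos295°, sin295°) = (0.4226, -0.9063)
|BD| = 11.6128
circle(B,6.00) ∩ circle(D,10.00): a=3.0508, h=5.1665
  candidates: C₊=(3.0609,4.4825) cross=59.997; C₋=(3.8673,-5.8189) cross=-59.997
  mode - wants cross < 0 → take C=(3.8673,-5.8189) (cross=-59.997)
ex = (C−B)/|BC| = (0.5741,-0.8188); ey = (0.8188,0.5741)
P = B + 1.00·ex + 3.22·ey = (3.6332,0.1236)

3.63 0.12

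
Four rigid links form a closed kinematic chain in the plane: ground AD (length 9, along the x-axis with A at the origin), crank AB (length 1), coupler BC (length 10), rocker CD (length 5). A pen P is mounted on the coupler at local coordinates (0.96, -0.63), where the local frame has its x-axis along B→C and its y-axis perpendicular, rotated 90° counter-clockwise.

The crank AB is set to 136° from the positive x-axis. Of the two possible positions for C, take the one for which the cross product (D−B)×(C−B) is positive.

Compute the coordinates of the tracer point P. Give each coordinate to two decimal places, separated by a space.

0.42 0.53

A=(0,0), D=(9.00,0)
B = A + 1.00·(cos136°, sin136°) = (-0.7193, 0.6947)
|BD| = 9.7441
circle(B,10.00) ∩ circle(D,5.00): a=8.7205, h=4.8941
  candidates: C₊=(8.3279,4.9546) cross=47.689; C₋=(7.6301,-4.8087) cross=-47.689
  mode + wants cross > 0 → take C=(8.3279,4.9546) (cross=47.689)
ex = (C−B)/|BC| = (0.9047,0.4260); ey = (-0.4260,0.9047)
P = B + 0.96·ex + -0.63·ey = (0.4176,0.5336)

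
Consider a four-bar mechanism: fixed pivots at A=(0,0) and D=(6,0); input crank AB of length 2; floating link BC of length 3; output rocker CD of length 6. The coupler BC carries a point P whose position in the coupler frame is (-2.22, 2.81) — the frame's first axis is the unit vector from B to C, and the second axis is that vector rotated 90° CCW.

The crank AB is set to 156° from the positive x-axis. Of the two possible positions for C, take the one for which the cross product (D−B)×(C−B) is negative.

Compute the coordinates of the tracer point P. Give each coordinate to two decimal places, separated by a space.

-1.21 4.34

A=(0,0), D=(6.00,0)
B = A + 2.00·(cos156°, sin156°) = (-1.8271, 0.8135)
|BD| = 7.8692
circle(B,3.00) ∩ circle(D,6.00): a=2.2191, h=2.0188
  candidates: C₊=(0.5888,2.5921) cross=15.887; C₋=(0.1714,-1.4239) cross=-15.887
  mode - wants cross < 0 → take C=(0.1714,-1.4239) (cross=-15.887)
ex = (C−B)/|BC| = (0.6662,-0.7458); ey = (0.7458,0.6662)
P = B + -2.22·ex + 2.81·ey = (-1.2103,4.3411)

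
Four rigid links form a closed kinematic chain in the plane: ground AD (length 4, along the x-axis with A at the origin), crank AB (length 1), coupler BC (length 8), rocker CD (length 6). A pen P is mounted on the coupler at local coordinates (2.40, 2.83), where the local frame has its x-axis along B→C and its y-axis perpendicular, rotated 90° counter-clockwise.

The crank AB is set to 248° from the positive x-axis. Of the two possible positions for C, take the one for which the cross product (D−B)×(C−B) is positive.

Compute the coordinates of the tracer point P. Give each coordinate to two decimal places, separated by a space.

A=(0,0), D=(4.00,0)
B = A + 1.00·(cos248°, sin248°) = (-0.3746, -0.9272)
|BD| = 4.4718
circle(B,8.00) ∩ circle(D,6.00): a=5.3666, h=5.9329
  candidates: C₊=(3.6453,5.9895) cross=26.531; C₋=(6.1055,-5.6184) cross=-26.531
  mode + wants cross > 0 → take C=(3.6453,5.9895) (cross=26.531)
ex = (C−B)/|BC| = (0.5025,0.8646); ey = (-0.8646,0.5025)
P = B + 2.40·ex + 2.83·ey = (-1.6154,2.5699)

-1.62 2.57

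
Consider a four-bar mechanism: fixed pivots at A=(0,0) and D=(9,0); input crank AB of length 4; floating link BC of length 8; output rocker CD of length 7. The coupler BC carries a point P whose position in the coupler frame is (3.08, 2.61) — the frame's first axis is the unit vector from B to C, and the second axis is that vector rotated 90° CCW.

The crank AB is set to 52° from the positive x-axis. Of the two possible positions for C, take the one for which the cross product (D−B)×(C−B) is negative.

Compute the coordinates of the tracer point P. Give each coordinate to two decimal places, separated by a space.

5.56 0.57

A=(0,0), D=(9.00,0)
B = A + 4.00·(cos52°, sin52°) = (2.4626, 3.1520)
|BD| = 7.2576
circle(B,8.00) ∩ circle(D,7.00): a=4.6622, h=6.5011
  candidates: C₊=(9.4857,6.9831) cross=47.182; C₋=(3.8387,-4.7287) cross=-47.182
  mode - wants cross < 0 → take C=(3.8387,-4.7287) (cross=-47.182)
ex = (C−B)/|BC| = (0.1720,-0.9851); ey = (0.9851,0.1720)
P = B + 3.08·ex + 2.61·ey = (5.5635,0.5669)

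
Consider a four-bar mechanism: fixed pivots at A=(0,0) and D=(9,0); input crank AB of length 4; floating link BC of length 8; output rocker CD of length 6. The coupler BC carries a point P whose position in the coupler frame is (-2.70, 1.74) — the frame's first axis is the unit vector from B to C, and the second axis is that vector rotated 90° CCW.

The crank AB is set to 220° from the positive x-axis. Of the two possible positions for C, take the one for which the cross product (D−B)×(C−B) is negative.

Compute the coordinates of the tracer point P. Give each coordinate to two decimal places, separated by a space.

-5.34 -0.30

A=(0,0), D=(9.00,0)
B = A + 4.00·(cos220°, sin220°) = (-3.0642, -2.5712)
|BD| = 12.3351
circle(B,8.00) ∩ circle(D,6.00): a=7.3025, h=3.2670
  candidates: C₊=(3.3970,2.1462) cross=40.298; C₋=(4.7589,-4.2442) cross=-40.298
  mode - wants cross < 0 → take C=(4.7589,-4.2442) (cross=-40.298)
ex = (C−B)/|BC| = (0.9779,-0.2091); ey = (0.2091,0.9779)
P = B + -2.70·ex + 1.74·ey = (-5.3406,-0.3050)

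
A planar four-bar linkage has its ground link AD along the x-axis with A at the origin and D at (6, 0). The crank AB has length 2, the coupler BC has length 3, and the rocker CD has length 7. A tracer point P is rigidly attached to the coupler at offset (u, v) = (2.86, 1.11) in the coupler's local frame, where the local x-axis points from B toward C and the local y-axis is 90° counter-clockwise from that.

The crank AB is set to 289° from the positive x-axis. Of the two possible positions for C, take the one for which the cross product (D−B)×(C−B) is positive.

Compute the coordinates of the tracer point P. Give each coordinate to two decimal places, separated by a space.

-1.83 -0.09

A=(0,0), D=(6.00,0)
B = A + 2.00·(cos289°, sin289°) = (0.6511, -1.8910)
|BD| = 5.6733
circle(B,3.00) ∩ circle(D,7.00): a=-0.6886, h=2.9199
  candidates: C₊=(-0.9714,0.6323) cross=16.565; C₋=(0.9752,-4.8735) cross=-16.565
  mode + wants cross > 0 → take C=(-0.9714,0.6323) (cross=16.565)
ex = (C−B)/|BC| = (-0.5408,0.8411); ey = (-0.8411,-0.5408)
P = B + 2.86·ex + 1.11·ey = (-1.8293,-0.0857)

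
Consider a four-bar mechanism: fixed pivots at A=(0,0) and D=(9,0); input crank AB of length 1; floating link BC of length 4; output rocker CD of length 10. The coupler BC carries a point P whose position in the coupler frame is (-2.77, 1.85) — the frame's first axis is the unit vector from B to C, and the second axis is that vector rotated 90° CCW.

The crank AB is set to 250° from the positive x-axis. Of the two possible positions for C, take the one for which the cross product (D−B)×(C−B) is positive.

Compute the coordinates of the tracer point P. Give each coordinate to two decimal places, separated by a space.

A=(0,0), D=(9.00,0)
B = A + 1.00·(cos250°, sin250°) = (-0.3420, -0.9397)
|BD| = 9.3892
circle(B,4.00) ∩ circle(D,10.00): a=0.2213, h=3.9939
  candidates: C₊=(-0.5215,3.0563) cross=37.499; C₋=(0.2779,-4.8914) cross=-37.499
  mode + wants cross > 0 → take C=(-0.5215,3.0563) (cross=37.499)
ex = (C−B)/|BC| = (-0.0449,0.9990); ey = (-0.9990,-0.0449)
P = B + -2.77·ex + 1.85·ey = (-2.0659,-3.7899)

-2.07 -3.79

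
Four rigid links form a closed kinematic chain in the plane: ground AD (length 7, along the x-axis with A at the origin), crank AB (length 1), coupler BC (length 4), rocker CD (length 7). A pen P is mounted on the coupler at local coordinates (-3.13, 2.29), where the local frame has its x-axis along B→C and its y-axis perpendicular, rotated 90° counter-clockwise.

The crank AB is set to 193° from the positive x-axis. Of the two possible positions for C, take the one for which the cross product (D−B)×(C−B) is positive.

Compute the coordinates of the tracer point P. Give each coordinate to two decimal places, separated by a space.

A=(0,0), D=(7.00,0)
B = A + 1.00·(cos193°, sin193°) = (-0.9744, -0.2250)
|BD| = 7.9775
circle(B,4.00) ∩ circle(D,7.00): a=1.9205, h=3.5088
  candidates: C₊=(0.8464,3.3366) cross=27.992; C₋=(1.0443,-3.6782) cross=-27.992
  mode + wants cross > 0 → take C=(0.8464,3.3366) (cross=27.992)
ex = (C−B)/|BC| = (0.4552,0.8904); ey = (-0.8904,0.4552)
P = B + -3.13·ex + 2.29·ey = (-4.4381,-1.9695)

-4.44 -1.97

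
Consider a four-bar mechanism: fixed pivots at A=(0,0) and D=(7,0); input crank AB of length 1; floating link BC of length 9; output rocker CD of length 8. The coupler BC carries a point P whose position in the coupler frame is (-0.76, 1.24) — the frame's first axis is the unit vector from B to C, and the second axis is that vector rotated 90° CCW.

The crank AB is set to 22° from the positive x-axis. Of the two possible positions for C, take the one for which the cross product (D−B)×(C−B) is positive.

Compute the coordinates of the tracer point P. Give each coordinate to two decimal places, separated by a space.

-0.53 0.41

A=(0,0), D=(7.00,0)
B = A + 1.00·(cos22°, sin22°) = (0.9272, 0.3746)
|BD| = 6.0844
circle(B,9.00) ∩ circle(D,8.00): a=4.4392, h=7.8290
  candidates: C₊=(5.8400,7.9155) cross=47.635; C₋=(4.8759,-7.7129) cross=-47.635
  mode + wants cross > 0 → take C=(5.8400,7.9155) (cross=47.635)
ex = (C−B)/|BC| = (0.5459,0.8379); ey = (-0.8379,0.5459)
P = B + -0.76·ex + 1.24·ey = (-0.5266,0.4147)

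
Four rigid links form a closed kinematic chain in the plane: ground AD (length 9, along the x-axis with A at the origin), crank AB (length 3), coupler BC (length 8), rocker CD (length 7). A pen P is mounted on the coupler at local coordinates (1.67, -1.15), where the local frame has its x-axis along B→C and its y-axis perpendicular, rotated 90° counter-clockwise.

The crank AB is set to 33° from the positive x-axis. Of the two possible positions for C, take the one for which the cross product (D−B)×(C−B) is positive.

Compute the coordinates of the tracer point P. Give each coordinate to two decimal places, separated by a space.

A=(0,0), D=(9.00,0)
B = A + 3.00·(cos33°, sin33°) = (2.5160, 1.6339)
|BD| = 6.6867
circle(B,8.00) ∩ circle(D,7.00): a=4.4650, h=6.6381
  candidates: C₊=(8.4677,6.9797) cross=44.387; C₋=(5.2236,-5.8940) cross=-44.387
  mode + wants cross > 0 → take C=(8.4677,6.9797) (cross=44.387)
ex = (C−B)/|BC| = (0.7440,0.6682); ey = (-0.6682,0.7440)
P = B + 1.67·ex + -1.15·ey = (4.5269,1.8943)

4.53 1.89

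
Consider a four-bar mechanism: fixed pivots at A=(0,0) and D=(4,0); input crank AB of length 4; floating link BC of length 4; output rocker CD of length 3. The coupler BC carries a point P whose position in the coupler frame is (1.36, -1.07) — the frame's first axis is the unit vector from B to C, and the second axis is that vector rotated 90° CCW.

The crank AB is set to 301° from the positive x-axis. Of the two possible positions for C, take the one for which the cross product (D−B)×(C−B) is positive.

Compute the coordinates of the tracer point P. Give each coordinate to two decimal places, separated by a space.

A=(0,0), D=(4.00,0)
B = A + 4.00·(cos301°, sin301°) = (2.0602, -3.4287)
|BD| = 3.9394
circle(B,4.00) ∩ circle(D,3.00): a=2.8582, h=2.7984
  candidates: C₊=(1.0320,0.4369) cross=11.024; C₋=(5.9032,-2.3190) cross=-11.024
  mode + wants cross > 0 → take C=(1.0320,0.4369) (cross=11.024)
ex = (C−B)/|BC| = (-0.2570,0.9664); ey = (-0.9664,-0.2570)
P = B + 1.36·ex + -1.07·ey = (2.7446,-1.8393)

2.74 -1.84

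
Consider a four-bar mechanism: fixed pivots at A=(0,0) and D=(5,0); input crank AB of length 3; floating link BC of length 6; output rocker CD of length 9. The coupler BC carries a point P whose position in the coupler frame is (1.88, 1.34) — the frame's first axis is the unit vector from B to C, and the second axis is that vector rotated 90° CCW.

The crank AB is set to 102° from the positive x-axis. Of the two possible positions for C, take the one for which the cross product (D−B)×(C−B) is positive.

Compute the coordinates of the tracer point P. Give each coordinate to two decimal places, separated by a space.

A=(0,0), D=(5.00,0)
B = A + 3.00·(cos102°, sin102°) = (-0.6237, 2.9344)
|BD| = 6.3433
circle(B,6.00) ∩ circle(D,9.00): a=-0.3754, h=5.9882
  candidates: C₊=(1.8136,8.4171) cross=37.985; C₋=(-3.7268,-2.2009) cross=-37.985
  mode + wants cross > 0 → take C=(1.8136,8.4171) (cross=37.985)
ex = (C−B)/|BC| = (0.4062,0.9138); ey = (-0.9138,0.4062)
P = B + 1.88·ex + 1.34·ey = (-1.0845,5.1967)

-1.08 5.20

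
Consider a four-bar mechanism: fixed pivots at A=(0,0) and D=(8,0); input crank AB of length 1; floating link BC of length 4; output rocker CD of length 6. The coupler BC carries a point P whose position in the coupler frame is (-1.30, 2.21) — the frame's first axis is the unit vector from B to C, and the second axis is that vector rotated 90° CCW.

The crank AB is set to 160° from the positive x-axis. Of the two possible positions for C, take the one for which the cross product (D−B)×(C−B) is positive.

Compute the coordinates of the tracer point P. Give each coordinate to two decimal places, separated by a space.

A=(0,0), D=(8.00,0)
B = A + 1.00·(cos160°, sin160°) = (-0.9397, 0.3420)
|BD| = 8.9462
circle(B,4.00) ∩ circle(D,6.00): a=3.3553, h=2.1776
  candidates: C₊=(2.4964,2.3897) cross=19.481; C₋=(2.3299,-1.9622) cross=-19.481
  mode + wants cross > 0 → take C=(2.4964,2.3897) (cross=19.481)
ex = (C−B)/|BC| = (0.8590,0.5119); ey = (-0.5119,0.8590)
P = B + -1.30·ex + 2.21·ey = (-3.1878,1.5750)

-3.19 1.57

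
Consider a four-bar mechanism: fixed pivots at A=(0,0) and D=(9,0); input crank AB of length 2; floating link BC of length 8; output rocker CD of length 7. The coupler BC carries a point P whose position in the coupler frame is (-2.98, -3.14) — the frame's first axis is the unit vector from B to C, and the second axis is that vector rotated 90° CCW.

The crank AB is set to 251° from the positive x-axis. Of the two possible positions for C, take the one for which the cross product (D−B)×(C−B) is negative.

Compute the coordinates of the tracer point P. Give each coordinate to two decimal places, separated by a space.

-4.87 -2.85

A=(0,0), D=(9.00,0)
B = A + 2.00·(cos251°, sin251°) = (-0.6511, -1.8910)
|BD| = 9.8347
circle(B,8.00) ∩ circle(D,7.00): a=5.6799, h=5.6337
  candidates: C₊=(3.8396,4.7297) cross=55.405; C₋=(6.0061,-6.3274) cross=-55.405
  mode - wants cross < 0 → take C=(6.0061,-6.3274) (cross=-55.405)
ex = (C−B)/|BC| = (0.8322,-0.5545); ey = (0.5545,0.8322)
P = B + -2.98·ex + -3.14·ey = (-4.8722,-2.8514)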